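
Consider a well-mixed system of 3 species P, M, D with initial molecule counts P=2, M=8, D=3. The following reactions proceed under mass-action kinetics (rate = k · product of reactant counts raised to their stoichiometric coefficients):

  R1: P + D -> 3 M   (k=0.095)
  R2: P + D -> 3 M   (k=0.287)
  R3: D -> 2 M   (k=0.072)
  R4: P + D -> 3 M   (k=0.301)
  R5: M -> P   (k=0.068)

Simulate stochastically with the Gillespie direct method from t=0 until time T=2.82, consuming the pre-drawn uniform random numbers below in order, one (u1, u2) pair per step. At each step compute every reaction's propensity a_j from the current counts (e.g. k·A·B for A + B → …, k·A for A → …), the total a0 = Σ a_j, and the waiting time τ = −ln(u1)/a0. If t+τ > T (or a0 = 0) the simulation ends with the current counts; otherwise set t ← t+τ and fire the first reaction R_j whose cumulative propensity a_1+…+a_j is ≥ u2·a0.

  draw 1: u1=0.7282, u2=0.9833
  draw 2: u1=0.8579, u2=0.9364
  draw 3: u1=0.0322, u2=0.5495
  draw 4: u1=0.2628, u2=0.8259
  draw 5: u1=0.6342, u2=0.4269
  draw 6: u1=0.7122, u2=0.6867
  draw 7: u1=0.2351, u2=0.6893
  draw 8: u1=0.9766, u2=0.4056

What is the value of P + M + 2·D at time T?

Value at T = 16

Check how each reaction changes W = P + M + 2·D (weight of products minus weight of reactants):
R1: P + D -> 3 M: (1·3) − (1·1 + 2·1) = 3 − 3 = 0
R2: P + D -> 3 M: (1·3) − (1·1 + 2·1) = 3 − 3 = 0
R3: D -> 2 M: (1·2) − (2·1) = 2 − 2 = 0
R4: P + D -> 3 M: (1·3) − (1·1 + 2·1) = 3 − 3 = 0
R5: M -> P: (1·1) − (1·1) = 1 − 1 = 0
Every reaction leaves W unchanged, so W is conserved and no simulation is needed: W(T) = W(0) = 2 + 8 + 2·3 = 16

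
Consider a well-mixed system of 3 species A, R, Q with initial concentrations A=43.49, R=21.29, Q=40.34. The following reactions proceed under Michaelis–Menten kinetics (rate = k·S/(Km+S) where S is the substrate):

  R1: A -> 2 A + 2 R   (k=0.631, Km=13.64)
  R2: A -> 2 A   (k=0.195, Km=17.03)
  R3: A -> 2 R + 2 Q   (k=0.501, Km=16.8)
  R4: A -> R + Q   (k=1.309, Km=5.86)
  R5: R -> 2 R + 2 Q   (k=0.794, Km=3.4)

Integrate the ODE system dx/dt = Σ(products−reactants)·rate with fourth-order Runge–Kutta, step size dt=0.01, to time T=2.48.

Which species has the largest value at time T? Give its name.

Dominant species at T: Q

RK4 with dt=0.01: 248 steps to T=2.48. Trajectory (selected grid times):
t=0.00: A=43.49 R=21.29 Q=40.34
t=0.28: A=43.24 R=22.28 Q=41.25
t=0.55: A=43.00 R=23.23 Q=42.13
t=0.83: A=42.75 R=24.21 Q=43.04
t=1.10: A=42.51 R=25.17 Q=43.92
t=1.38: A=42.26 R=26.15 Q=44.84
t=1.65: A=42.02 R=27.10 Q=45.72
t=1.93: A=41.77 R=28.09 Q=46.64
t=2.20: A=41.53 R=29.04 Q=47.53
t=2.48: A=41.28 R=30.03 Q=48.45
At T=2.48: A=41.28 R=30.03 Q=48.45; the largest is Q.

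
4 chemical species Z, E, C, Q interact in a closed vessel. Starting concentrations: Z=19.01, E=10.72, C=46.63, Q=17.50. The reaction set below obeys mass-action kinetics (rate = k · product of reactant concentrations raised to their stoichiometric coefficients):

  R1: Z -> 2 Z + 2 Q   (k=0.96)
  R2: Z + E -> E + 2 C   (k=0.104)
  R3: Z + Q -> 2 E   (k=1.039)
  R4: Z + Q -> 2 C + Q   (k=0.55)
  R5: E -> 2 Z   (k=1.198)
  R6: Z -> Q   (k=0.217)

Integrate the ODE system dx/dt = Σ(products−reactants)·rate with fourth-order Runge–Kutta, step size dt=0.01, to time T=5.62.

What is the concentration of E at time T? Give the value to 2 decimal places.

E at T = 57.51

RK4 with dt=0.01: 562 steps to T=5.62. Trajectory (selected grid times):
t=0.00: Z=19.01 E=10.72 C=46.63 Q=17.50
t=0.62: Z=12.77 E=39.55 C=116.16 Q=2.10
t=1.25: Z=14.86 E=45.63 C=215.60 Q=2.06
t=1.87: Z=15.44 E=50.16 C=330.98 Q=2.06
t=2.50: Z=15.76 E=53.14 C=459.17 Q=2.06
t=3.12: Z=15.95 E=54.98 C=592.20 Q=2.06
t=3.75: Z=16.07 E=56.13 C=731.71 Q=2.06
t=4.37: Z=16.13 E=56.83 C=871.63 Q=2.06
t=5.00: Z=16.17 E=57.26 C=1015.44 Q=2.06
t=5.62: Z=16.20 E=57.51 C=1157.94 Q=2.06
Read off E at T=5.62: 57.51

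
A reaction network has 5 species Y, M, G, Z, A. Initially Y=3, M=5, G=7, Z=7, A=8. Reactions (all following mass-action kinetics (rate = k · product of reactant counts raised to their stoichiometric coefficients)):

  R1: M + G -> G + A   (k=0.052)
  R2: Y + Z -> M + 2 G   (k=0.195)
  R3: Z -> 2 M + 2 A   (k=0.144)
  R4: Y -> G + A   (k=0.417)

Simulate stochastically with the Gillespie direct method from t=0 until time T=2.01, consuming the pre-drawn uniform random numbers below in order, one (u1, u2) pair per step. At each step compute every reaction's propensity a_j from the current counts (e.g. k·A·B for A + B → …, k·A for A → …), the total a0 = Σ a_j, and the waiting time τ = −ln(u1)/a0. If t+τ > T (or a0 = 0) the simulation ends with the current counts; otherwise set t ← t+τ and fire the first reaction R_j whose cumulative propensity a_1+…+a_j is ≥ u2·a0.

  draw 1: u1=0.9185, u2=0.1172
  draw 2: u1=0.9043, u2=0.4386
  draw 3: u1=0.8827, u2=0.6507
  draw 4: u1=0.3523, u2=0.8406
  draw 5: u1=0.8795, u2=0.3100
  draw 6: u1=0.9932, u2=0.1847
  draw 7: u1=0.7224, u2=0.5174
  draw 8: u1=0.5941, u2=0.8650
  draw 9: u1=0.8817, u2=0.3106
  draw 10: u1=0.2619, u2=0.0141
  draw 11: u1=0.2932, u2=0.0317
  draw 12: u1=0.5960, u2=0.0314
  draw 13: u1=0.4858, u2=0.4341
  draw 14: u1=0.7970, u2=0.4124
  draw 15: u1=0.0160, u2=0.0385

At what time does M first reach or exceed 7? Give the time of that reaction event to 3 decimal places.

Threshold first reached at t = 0.231

t=0.000: Y=3 M=5 G=7 Z=7 A=8
Draw 1: a1=1.820, a2=4.095, a3=1.008, a4=1.251, a0=8.174; τ=−ln(0.9185)/8.174=0.010 → t=0.010; u2·a0=0.1172·8.174=0.958 ≤ a1=1.820 → R1 fires; Y=3 M=4 G=7 Z=7 A=9
Draw 2: a1=1.456, a2=4.095, a3=1.008, a4=1.251, a0=7.810; τ=−ln(0.9043)/7.810=0.013 → t=0.023; u2·a0=0.4386·7.810=3.425; a1=1.456 < 3.425 ≤ a1+a2=5.551 → R2 fires; Y=2 M=5 G=9 Z=6 A=9
Draw 3: a1=2.340, a2=2.340, a3=0.864, a4=0.834, a0=6.378; τ=−ln(0.8827)/6.378=0.020 → t=0.043; u2·a0=0.6507·6.378=4.150; a1=2.340 < 4.150 ≤ a1+a2=4.680 → R2 fires; Y=1 M=6 G=11 Z=5 A=9
Draw 4: a1=3.432, a2=0.975, a3=0.720, a4=0.417, a0=5.544; τ=−ln(0.3523)/5.544=0.188 → t=0.231; u2·a0=0.8406·5.544=4.660; a1+a2=4.407 < 4.660 ≤ a1+…+a3=5.127 → R3 fires; Y=1 M=8 G=11 Z=4 A=11
Draw 5: a1=4.576, a2=0.780, a3=0.576, a4=0.417, a0=6.349; τ=−ln(0.8795)/6.349=0.020 → t=0.251; u2·a0=0.3100·6.349=1.968 ≤ a1=4.576 → R1 fires; Y=1 M=7 G=11 Z=4 A=12
Draw 6: a1=4.004, a2=0.780, a3=0.576, a4=0.417, a0=5.777; τ=−ln(0.9932)/5.777=0.001 → t=0.252; u2·a0=0.1847·5.777=1.067 ≤ a1=4.004 → R1 fires; Y=1 M=6 G=11 Z=4 A=13
Draw 7: a1=3.432, a2=0.780, a3=0.576, a4=0.417, a0=5.205; τ=−ln(0.7224)/5.205=0.062 → t=0.315; u2·a0=0.5174·5.205=2.693 ≤ a1=3.432 → R1 fires; Y=1 M=5 G=11 Z=4 A=14
Draw 8: a1=2.860, a2=0.780, a3=0.576, a4=0.417, a0=4.633; τ=−ln(0.5941)/4.633=0.112 → t=0.427; u2·a0=0.8650·4.633=4.008; a1+a2=3.640 < 4.008 ≤ a1+…+a3=4.216 → R3 fires; Y=1 M=7 G=11 Z=3 A=16
Draw 9: a1=4.004, a2=0.585, a3=0.432, a4=0.417, a0=5.438; τ=−ln(0.8817)/5.438=0.023 → t=0.450; u2·a0=0.3106·5.438=1.689 ≤ a1=4.004 → R1 fires; Y=1 M=6 G=11 Z=3 A=17
Draw 10: a1=3.432, a2=0.585, a3=0.432, a4=0.417, a0=4.866; τ=−ln(0.2619)/4.866=0.275 → t=0.726; u2·a0=0.0141·4.866=0.069 ≤ a1=3.432 → R1 fires; Y=1 M=5 G=11 Z=3 A=18
Draw 11: a1=2.860, a2=0.585, a3=0.432, a4=0.417, a0=4.294; τ=−ln(0.2932)/4.294=0.286 → t=1.012; u2·a0=0.0317·4.294=0.136 ≤ a1=2.860 → R1 fires; Y=1 M=4 G=11 Z=3 A=19
Draw 12: a1=2.288, a2=0.585, a3=0.432, a4=0.417, a0=3.722; τ=−ln(0.5960)/3.722=0.139 → t=1.151; u2·a0=0.0314·3.722=0.117 ≤ a1=2.288 → R1 fires; Y=1 M=3 G=11 Z=3 A=20
Draw 13: a1=1.716, a2=0.585, a3=0.432, a4=0.417, a0=3.150; τ=−ln(0.4858)/3.150=0.229 → t=1.380; u2·a0=0.4341·3.150=1.367 ≤ a1=1.716 → R1 fires; Y=1 M=2 G=11 Z=3 A=21
Draw 14: a1=1.144, a2=0.585, a3=0.432, a4=0.417, a0=2.578; τ=−ln(0.7970)/2.578=0.088 → t=1.468; u2·a0=0.4124·2.578=1.063 ≤ a1=1.144 → R1 fires; Y=1 M=1 G=11 Z=3 A=22
Draw 15: a1=0.572, a2=0.585, a3=0.432, a4=0.417, a0=2.006; τ=−ln(0.0160)/2.006=2.061 → t=3.529 > T=2.01: stop.
M first becomes ≥ 7 when it reaches 8 at the event at t=0.231.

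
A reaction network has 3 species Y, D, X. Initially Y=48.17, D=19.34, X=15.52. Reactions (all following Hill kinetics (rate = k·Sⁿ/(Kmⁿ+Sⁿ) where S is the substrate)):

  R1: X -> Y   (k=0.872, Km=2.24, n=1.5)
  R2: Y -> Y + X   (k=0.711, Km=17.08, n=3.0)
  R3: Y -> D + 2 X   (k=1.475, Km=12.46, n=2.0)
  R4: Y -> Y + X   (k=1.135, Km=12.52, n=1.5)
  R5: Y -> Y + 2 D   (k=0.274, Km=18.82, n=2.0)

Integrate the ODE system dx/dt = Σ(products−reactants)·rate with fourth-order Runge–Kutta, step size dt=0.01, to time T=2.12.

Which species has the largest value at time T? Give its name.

Dominant species at T: Y

RK4 with dt=0.01: 212 steps to T=2.12. Trajectory (selected grid times):
t=0.00: Y=48.17 D=19.34 X=15.52
t=0.24: Y=48.04 D=19.79 X=16.39
t=0.47: Y=47.91 D=20.21 X=17.22
t=0.71: Y=47.78 D=20.66 X=18.09
t=0.94: Y=47.65 D=21.08 X=18.92
t=1.18: Y=47.52 D=21.53 X=19.78
t=1.41: Y=47.40 D=21.96 X=20.61
t=1.65: Y=47.27 D=22.40 X=21.47
t=1.88: Y=47.15 D=22.83 X=22.30
t=2.12: Y=47.02 D=23.27 X=23.16
At T=2.12: Y=47.02 D=23.27 X=23.16; the largest is Y.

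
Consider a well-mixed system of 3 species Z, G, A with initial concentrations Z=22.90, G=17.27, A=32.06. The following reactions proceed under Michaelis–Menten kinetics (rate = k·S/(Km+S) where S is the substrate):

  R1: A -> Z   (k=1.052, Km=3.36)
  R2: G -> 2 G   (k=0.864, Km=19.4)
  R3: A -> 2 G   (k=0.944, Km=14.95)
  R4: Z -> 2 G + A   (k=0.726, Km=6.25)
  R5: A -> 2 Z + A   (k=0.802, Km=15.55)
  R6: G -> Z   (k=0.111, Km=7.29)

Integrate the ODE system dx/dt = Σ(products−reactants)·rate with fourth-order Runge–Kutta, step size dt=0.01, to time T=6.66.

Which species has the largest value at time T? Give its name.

Dominant species at T: G

RK4 with dt=0.01: 666 steps to T=6.66. Trajectory (selected grid times):
t=0.00: Z=22.90 G=17.27 A=32.06
t=0.74: Z=24.03 G=19.32 A=31.31
t=1.48: Z=25.16 G=21.38 A=30.56
t=2.22: Z=26.27 G=23.46 A=29.83
t=2.96: Z=27.38 G=25.56 A=29.10
t=3.70: Z=28.47 G=27.66 A=28.38
t=4.44: Z=29.55 G=29.77 A=27.67
t=5.18: Z=30.62 G=31.89 A=26.97
t=5.92: Z=31.68 G=34.01 A=26.28
t=6.66: Z=32.73 G=36.14 A=25.60
At T=6.66: Z=32.73 G=36.14 A=25.60; the largest is G.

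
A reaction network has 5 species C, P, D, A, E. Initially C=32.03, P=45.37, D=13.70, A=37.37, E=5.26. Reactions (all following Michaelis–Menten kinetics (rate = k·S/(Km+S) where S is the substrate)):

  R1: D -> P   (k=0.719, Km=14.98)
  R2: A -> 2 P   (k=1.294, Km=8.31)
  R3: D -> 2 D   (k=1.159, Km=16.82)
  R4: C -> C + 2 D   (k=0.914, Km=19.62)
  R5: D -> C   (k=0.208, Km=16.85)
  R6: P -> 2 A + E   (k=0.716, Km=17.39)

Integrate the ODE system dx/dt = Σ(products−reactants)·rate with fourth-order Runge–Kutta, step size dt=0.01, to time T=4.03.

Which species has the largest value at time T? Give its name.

Dominant species at T: P

RK4 with dt=0.01: 403 steps to T=4.03. Trajectory (selected grid times):
t=0.00: C=32.03 P=45.37 D=13.70 A=37.37 E=5.26
t=0.45: C=32.07 P=46.25 D=14.25 A=37.36 E=5.49
t=0.90: C=32.12 P=47.12 D=14.80 A=37.35 E=5.73
t=1.34: C=32.16 P=47.98 D=15.34 A=37.35 E=5.96
t=1.79: C=32.20 P=48.86 D=15.89 A=37.35 E=6.20
t=2.24: C=32.25 P=49.75 D=16.44 A=37.35 E=6.43
t=2.69: C=32.30 P=50.63 D=17.00 A=37.35 E=6.67
t=3.13: C=32.34 P=51.49 D=17.54 A=37.35 E=6.91
t=3.58: C=32.39 P=52.38 D=18.10 A=37.36 E=7.15
t=4.03: C=32.44 P=53.27 D=18.65 A=37.37 E=7.39
At T=4.03: C=32.44 P=53.27 D=18.65 A=37.37 E=7.39; the largest is P.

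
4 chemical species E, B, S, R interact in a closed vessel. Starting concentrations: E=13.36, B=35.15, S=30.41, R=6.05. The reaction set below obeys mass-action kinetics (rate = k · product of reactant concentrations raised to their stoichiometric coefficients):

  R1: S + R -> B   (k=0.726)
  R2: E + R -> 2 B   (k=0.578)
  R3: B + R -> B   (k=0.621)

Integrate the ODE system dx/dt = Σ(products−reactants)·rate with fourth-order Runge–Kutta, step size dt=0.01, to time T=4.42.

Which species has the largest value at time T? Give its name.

RK4 with dt=0.01: 442 steps to T=4.42. Trajectory (selected grid times):
t=0.00: E=13.36 B=35.15 S=30.41 R=6.05
t=0.49: E=12.49 B=39.37 S=27.94 R=0.00
t=0.98: E=12.49 B=39.37 S=27.94 R=0.00
t=1.47: E=12.49 B=39.37 S=27.94 R=0.00
t=1.96: E=12.49 B=39.37 S=27.94 R=0.00
t=2.46: E=12.49 B=39.37 S=27.94 R=0.00
t=2.95: E=12.49 B=39.37 S=27.94 R=0.00
t=3.44: E=12.49 B=39.37 S=27.94 R=0.00
t=3.93: E=12.49 B=39.37 S=27.94 R=0.00
t=4.42: E=12.49 B=39.37 S=27.94 R=0.00
At T=4.42: E=12.49 B=39.37 S=27.94 R=0.00; the largest is B.

Dominant species at T: B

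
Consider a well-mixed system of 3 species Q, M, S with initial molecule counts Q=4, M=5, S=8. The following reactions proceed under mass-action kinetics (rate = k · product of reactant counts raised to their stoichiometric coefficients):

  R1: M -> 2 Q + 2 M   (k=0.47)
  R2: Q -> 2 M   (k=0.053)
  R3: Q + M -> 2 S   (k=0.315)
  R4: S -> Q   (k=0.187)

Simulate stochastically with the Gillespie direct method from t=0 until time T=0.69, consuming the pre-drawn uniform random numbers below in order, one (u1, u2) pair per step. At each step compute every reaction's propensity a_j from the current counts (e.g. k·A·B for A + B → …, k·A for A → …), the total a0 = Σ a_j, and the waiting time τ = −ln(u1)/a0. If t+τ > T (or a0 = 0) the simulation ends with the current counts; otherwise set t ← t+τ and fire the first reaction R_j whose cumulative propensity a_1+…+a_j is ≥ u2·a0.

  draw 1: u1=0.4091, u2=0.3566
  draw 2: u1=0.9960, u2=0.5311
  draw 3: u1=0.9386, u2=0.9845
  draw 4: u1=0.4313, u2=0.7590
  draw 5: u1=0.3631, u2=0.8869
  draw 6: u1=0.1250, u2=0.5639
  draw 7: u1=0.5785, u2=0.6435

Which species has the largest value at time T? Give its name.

Dominant species at T: S

t=0.000: Q=4 M=5 S=8
Draw 1: a1=2.350, a2=0.212, a3=6.300, a4=1.496, a0=10.358; τ=−ln(0.4091)/10.358=0.086 → t=0.086; u2·a0=0.3566·10.358=3.694; a1+a2=2.562 < 3.694 ≤ a1+…+a3=8.862 → R3 fires; Q=3 M=4 S=10
Draw 2: a1=1.880, a2=0.159, a3=3.780, a4=1.870, a0=7.689; τ=−ln(0.9960)/7.689=0.001 → t=0.087; u2·a0=0.5311·7.689=4.084; a1+a2=2.039 < 4.084 ≤ a1+…+a3=5.819 → R3 fires; Q=2 M=3 S=12
Draw 3: a1=1.410, a2=0.106, a3=1.890, a4=2.244, a0=5.650; τ=−ln(0.9386)/5.650=0.011 → t=0.098; u2·a0=0.9845·5.650=5.562; a1+…+a3=3.406 < 5.562 ≤ a1+…+a4=5.650 → R4 fires; Q=3 M=3 S=11
Draw 4: a1=1.410, a2=0.159, a3=2.835, a4=2.057, a0=6.461; τ=−ln(0.4313)/6.461=0.130 → t=0.228; u2·a0=0.7590·6.461=4.904; a1+…+a3=4.404 < 4.904 ≤ a1+…+a4=6.461 → R4 fires; Q=4 M=3 S=10
Draw 5: a1=1.410, a2=0.212, a3=3.780, a4=1.870, a0=7.272; τ=−ln(0.3631)/7.272=0.139 → t=0.367; u2·a0=0.8869·7.272=6.450; a1+…+a3=5.402 < 6.450 ≤ a1+…+a4=7.272 → R4 fires; Q=5 M=3 S=9
Draw 6: a1=1.410, a2=0.265, a3=4.725, a4=1.683, a0=8.083; τ=−ln(0.1250)/8.083=0.257 → t=0.625; u2·a0=0.5639·8.083=4.558; a1+a2=1.675 < 4.558 ≤ a1+…+a3=6.400 → R3 fires; Q=4 M=2 S=11
Draw 7: a1=0.940, a2=0.212, a3=2.520, a4=2.057, a0=5.729; τ=−ln(0.5785)/5.729=0.096 → t=0.720 > T=0.69: stop.
At T=0.69: Q=4 M=2 S=11; the largest is S.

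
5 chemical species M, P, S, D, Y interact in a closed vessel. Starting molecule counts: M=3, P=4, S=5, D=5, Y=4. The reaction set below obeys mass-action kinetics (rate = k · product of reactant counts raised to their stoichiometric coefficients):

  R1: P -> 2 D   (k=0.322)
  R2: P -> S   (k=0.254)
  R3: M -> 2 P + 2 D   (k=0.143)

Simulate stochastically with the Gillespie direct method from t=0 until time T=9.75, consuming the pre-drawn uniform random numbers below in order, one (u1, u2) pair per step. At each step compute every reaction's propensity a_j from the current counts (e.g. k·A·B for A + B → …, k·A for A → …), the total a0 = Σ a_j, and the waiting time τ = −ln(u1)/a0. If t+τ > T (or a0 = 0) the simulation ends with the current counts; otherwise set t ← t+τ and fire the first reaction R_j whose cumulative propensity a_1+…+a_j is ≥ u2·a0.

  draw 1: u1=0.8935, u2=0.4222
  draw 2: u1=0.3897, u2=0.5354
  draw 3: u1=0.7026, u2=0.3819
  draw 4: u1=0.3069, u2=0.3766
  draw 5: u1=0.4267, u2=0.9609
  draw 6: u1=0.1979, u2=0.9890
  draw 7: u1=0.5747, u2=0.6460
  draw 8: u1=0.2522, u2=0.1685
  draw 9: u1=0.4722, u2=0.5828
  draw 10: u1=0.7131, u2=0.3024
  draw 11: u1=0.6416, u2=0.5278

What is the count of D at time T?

D at T = 17

t=0.000: M=3 P=4 S=5 D=5 Y=4
Draw 1: a1=1.288, a2=1.016, a3=0.429, a0=2.733; τ=−ln(0.8935)/2.733=0.041 → t=0.041; u2·a0=0.4222·2.733=1.154 ≤ a1=1.288 → R1 fires; M=3 P=3 S=5 D=7 Y=4
Draw 2: a1=0.966, a2=0.762, a3=0.429, a0=2.157; τ=−ln(0.3897)/2.157=0.437 → t=0.478; u2·a0=0.5354·2.157=1.155; a1=0.966 < 1.155 ≤ a1+a2=1.728 → R2 fires; M=3 P=2 S=6 D=7 Y=4
Draw 3: a1=0.644, a2=0.508, a3=0.429, a0=1.581; τ=−ln(0.7026)/1.581=0.223 → t=0.701; u2·a0=0.3819·1.581=0.604 ≤ a1=0.644 → R1 fires; M=3 P=1 S=6 D=9 Y=4
Draw 4: a1=0.322, a2=0.254, a3=0.429, a0=1.005; τ=−ln(0.3069)/1.005=1.175 → t=1.877; u2·a0=0.3766·1.005=0.378; a1=0.322 < 0.378 ≤ a1+a2=0.576 → R2 fires; M=3 P=0 S=7 D=9 Y=4
Draw 5: a1=0.000, a2=0.000, a3=0.429, a0=0.429; τ=−ln(0.4267)/0.429=1.985 → t=3.862; u2·a0=0.9609·0.429=0.412; a1+a2=0.000 < 0.412 ≤ a1+…+a3=0.429 → R3 fires; M=2 P=2 S=7 D=11 Y=4
Draw 6: a1=0.644, a2=0.508, a3=0.286, a0=1.438; τ=−ln(0.1979)/1.438=1.127 → t=4.989; u2·a0=0.9890·1.438=1.422; a1+a2=1.152 < 1.422 ≤ a1+…+a3=1.438 → R3 fires; M=1 P=4 S=7 D=13 Y=4
Draw 7: a1=1.288, a2=1.016, a3=0.143, a0=2.447; τ=−ln(0.5747)/2.447=0.226 → t=5.215; u2·a0=0.6460·2.447=1.581; a1=1.288 < 1.581 ≤ a1+a2=2.304 → R2 fires; M=1 P=3 S=8 D=13 Y=4
Draw 8: a1=0.966, a2=0.762, a3=0.143, a0=1.871; τ=−ln(0.2522)/1.871=0.736 → t=5.951; u2·a0=0.1685·1.871=0.315 ≤ a1=0.966 → R1 fires; M=1 P=2 S=8 D=15 Y=4
Draw 9: a1=0.644, a2=0.508, a3=0.143, a0=1.295; τ=−ln(0.4722)/1.295=0.579 → t=6.531; u2·a0=0.5828·1.295=0.755; a1=0.644 < 0.755 ≤ a1+a2=1.152 → R2 fires; M=1 P=1 S=9 D=15 Y=4
Draw 10: a1=0.322, a2=0.254, a3=0.143, a0=0.719; τ=−ln(0.7131)/0.719=0.470 → t=7.001; u2·a0=0.3024·0.719=0.217 ≤ a1=0.322 → R1 fires; M=1 P=0 S=9 D=17 Y=4
Draw 11: a1=0.000, a2=0.000, a3=0.143, a0=0.143; τ=−ln(0.6416)/0.143=3.103 → t=10.104 > T=9.75: stop.
Read off D at T=9.75: 17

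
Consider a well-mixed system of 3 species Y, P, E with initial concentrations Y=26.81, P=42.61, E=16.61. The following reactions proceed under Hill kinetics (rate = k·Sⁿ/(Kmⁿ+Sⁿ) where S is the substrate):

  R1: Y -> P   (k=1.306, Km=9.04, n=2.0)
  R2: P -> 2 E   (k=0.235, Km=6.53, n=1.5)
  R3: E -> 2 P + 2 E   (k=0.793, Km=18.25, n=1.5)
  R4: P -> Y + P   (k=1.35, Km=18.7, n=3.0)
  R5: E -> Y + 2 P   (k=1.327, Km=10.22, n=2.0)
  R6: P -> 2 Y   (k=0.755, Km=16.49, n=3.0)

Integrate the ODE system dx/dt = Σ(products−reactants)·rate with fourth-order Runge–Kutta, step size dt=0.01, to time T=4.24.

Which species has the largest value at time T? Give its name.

RK4 with dt=0.01: 424 steps to T=4.24. Trajectory (selected grid times):
t=0.00: Y=26.81 P=42.61 E=16.61
t=0.47: Y=27.97 P=43.97 E=16.54
t=0.94: Y=29.13 P=45.33 E=16.47
t=1.41: Y=30.29 P=46.70 E=16.40
t=1.88: Y=31.45 P=48.05 E=16.33
t=2.36: Y=32.64 P=49.44 E=16.27
t=2.83: Y=33.80 P=50.80 E=16.20
t=3.30: Y=34.97 P=52.15 E=16.14
t=3.77: Y=36.13 P=53.51 E=16.07
t=4.24: Y=37.30 P=54.86 E=16.01
At T=4.24: Y=37.30 P=54.86 E=16.01; the largest is P.

Dominant species at T: P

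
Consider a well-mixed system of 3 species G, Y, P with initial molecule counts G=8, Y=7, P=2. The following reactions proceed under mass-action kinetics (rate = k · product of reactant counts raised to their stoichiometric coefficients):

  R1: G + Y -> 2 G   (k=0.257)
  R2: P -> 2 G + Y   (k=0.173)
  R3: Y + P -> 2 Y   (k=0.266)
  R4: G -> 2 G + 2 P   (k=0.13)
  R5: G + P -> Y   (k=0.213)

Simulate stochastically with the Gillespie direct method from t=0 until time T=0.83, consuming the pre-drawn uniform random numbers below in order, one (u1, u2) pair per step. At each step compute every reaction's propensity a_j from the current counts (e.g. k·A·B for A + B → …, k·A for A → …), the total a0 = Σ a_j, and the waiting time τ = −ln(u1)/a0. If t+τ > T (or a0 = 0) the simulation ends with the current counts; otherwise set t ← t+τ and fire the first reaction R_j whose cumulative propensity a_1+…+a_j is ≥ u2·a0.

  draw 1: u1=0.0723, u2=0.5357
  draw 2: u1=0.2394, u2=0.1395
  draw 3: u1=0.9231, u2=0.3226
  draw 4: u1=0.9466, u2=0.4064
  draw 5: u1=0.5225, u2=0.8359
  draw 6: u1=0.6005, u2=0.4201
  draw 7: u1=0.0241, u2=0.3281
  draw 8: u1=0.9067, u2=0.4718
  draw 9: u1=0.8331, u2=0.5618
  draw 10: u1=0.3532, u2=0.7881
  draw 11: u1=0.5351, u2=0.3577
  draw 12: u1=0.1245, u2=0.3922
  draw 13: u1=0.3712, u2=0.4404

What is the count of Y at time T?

t=0.000: G=8 Y=7 P=2
Draw 1: a1=14.392, a2=0.346, a3=3.724, a4=1.040, a5=3.408, a0=22.910; τ=−ln(0.0723)/22.910=0.115 → t=0.115; u2·a0=0.5357·22.910=12.273 ≤ a1=14.392 → R1 fires; G=9 Y=6 P=2
Draw 2: a1=13.878, a2=0.346, a3=3.192, a4=1.170, a5=3.834, a0=22.420; τ=−ln(0.2394)/22.420=0.064 → t=0.178; u2·a0=0.1395·22.420=3.128 ≤ a1=13.878 → R1 fires; G=10 Y=5 P=2
Draw 3: a1=12.850, a2=0.346, a3=2.660, a4=1.300, a5=4.260, a0=21.416; τ=−ln(0.9231)/21.416=0.004 → t=0.182; u2·a0=0.3226·21.416=6.909 ≤ a1=12.850 → R1 fires; G=11 Y=4 P=2
Draw 4: a1=11.308, a2=0.346, a3=2.128, a4=1.430, a5=4.686, a0=19.898; τ=−ln(0.9466)/19.898=0.003 → t=0.185; u2·a0=0.4064·19.898=8.087 ≤ a1=11.308 → R1 fires; G=12 Y=3 P=2
Draw 5: a1=9.252, a2=0.346, a3=1.596, a4=1.560, a5=5.112, a0=17.866; τ=−ln(0.5225)/17.866=0.036 → t=0.221; u2·a0=0.8359·17.866=14.934; a1+…+a4=12.754 < 14.934 ≤ a1+…+a5=17.866 → R5 fires; G=11 Y=4 P=1
Draw 6: a1=11.308, a2=0.173, a3=1.064, a4=1.430, a5=2.343, a0=16.318; τ=−ln(0.6005)/16.318=0.031 → t=0.253; u2·a0=0.4201·16.318=6.855 ≤ a1=11.308 → R1 fires; G=12 Y=3 P=1
Draw 7: a1=9.252, a2=0.173, a3=0.798, a4=1.560, a5=2.556, a0=14.339; τ=−ln(0.0241)/14.339=0.260 → t=0.512; u2·a0=0.3281·14.339=4.705 ≤ a1=9.252 → R1 fires; G=13 Y=2 P=1
Draw 8: a1=6.682, a2=0.173, a3=0.532, a4=1.690, a5=2.769, a0=11.846; τ=−ln(0.9067)/11.846=0.008 → t=0.521; u2·a0=0.4718·11.846=5.589 ≤ a1=6.682 → R1 fires; G=14 Y=1 P=1
Draw 9: a1=3.598, a2=0.173, a3=0.266, a4=1.820, a5=2.982, a0=8.839; τ=−ln(0.8331)/8.839=0.021 → t=0.541; u2·a0=0.5618·8.839=4.966; a1+…+a3=4.037 < 4.966 ≤ a1+…+a4=5.857 → R4 fires; G=15 Y=1 P=3
Draw 10: a1=3.855, a2=0.519, a3=0.798, a4=1.950, a5=9.585, a0=16.707; τ=−ln(0.3532)/16.707=0.062 → t=0.604; u2·a0=0.7881·16.707=13.167; a1+…+a4=7.122 < 13.167 ≤ a1+…+a5=16.707 → R5 fires; G=14 Y=2 P=2
Draw 11: a1=7.196, a2=0.346, a3=1.064, a4=1.820, a5=5.964, a0=16.390; τ=−ln(0.5351)/16.390=0.038 → t=0.642; u2·a0=0.3577·16.390=5.863 ≤ a1=7.196 → R1 fires; G=15 Y=1 P=2
Draw 12: a1=3.855, a2=0.346, a3=0.532, a4=1.950, a5=6.390, a0=13.073; τ=−ln(0.1245)/13.073=0.159 → t=0.801; u2·a0=0.3922·13.073=5.127; a1+…+a3=4.733 < 5.127 ≤ a1+…+a4=6.683 → R4 fires; G=16 Y=1 P=4
Draw 13: a1=4.112, a2=0.692, a3=1.064, a4=2.080, a5=13.632, a0=21.580; τ=−ln(0.3712)/21.580=0.046 → t=0.847 > T=0.83: stop.
Read off Y at T=0.83: 1

Y at T = 1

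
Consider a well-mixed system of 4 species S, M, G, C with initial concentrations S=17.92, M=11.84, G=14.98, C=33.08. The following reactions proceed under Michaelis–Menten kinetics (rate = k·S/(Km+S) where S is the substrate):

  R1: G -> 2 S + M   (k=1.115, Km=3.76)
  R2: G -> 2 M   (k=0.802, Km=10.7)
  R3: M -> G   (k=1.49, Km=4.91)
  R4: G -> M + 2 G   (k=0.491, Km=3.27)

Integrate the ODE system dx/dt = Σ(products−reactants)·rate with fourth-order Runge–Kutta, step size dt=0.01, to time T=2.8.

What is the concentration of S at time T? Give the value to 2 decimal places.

S at T = 22.92

RK4 with dt=0.01: 280 steps to T=2.8. Trajectory (selected grid times):
t=0.00: S=17.92 M=11.84 G=14.98 C=33.08
t=0.31: S=18.47 M=12.20 G=15.01 C=33.08
t=0.62: S=19.03 M=12.56 G=15.05 C=33.08
t=0.93: S=19.58 M=12.92 G=15.08 C=33.08
t=1.24: S=20.13 M=13.28 G=15.12 C=33.08
t=1.56: S=20.70 M=13.65 G=15.16 C=33.08
t=1.87: S=21.26 M=14.00 G=15.21 C=33.08
t=2.18: S=21.81 M=14.35 G=15.25 C=33.08
t=2.49: S=22.37 M=14.70 G=15.30 C=33.08
t=2.80: S=22.92 M=15.05 G=15.35 C=33.08
Read off S at T=2.8: 22.92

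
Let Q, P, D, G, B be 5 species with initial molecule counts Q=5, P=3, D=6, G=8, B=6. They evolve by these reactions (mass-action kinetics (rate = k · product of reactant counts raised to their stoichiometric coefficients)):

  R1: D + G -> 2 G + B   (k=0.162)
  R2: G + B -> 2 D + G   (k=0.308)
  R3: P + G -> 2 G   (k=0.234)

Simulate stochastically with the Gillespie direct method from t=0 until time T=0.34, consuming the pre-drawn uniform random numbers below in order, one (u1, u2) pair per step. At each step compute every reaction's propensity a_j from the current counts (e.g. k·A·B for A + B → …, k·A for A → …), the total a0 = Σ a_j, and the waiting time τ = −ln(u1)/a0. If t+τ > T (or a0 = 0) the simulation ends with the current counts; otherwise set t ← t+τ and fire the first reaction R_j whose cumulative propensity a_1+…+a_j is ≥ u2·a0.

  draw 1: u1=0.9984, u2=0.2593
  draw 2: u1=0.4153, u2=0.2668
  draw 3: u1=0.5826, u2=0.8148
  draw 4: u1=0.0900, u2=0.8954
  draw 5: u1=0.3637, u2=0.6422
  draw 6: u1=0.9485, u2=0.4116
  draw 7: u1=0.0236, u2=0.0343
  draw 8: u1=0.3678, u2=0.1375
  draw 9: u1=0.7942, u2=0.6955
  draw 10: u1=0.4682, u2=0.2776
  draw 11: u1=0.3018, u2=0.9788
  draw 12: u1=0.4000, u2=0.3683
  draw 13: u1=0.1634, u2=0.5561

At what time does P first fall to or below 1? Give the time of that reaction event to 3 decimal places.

Threshold first reached at t = 0.113

t=0.000: Q=5 P=3 D=6 G=8 B=6
Draw 1: a1=7.776, a2=14.784, a3=5.616, a0=28.176; τ=−ln(0.9984)/28.176=0.000 → t=0.000; u2·a0=0.2593·28.176=7.306 ≤ a1=7.776 → R1 fires; Q=5 P=3 D=5 G=9 B=7
Draw 2: a1=7.290, a2=19.404, a3=6.318, a0=33.012; τ=−ln(0.4153)/33.012=0.027 → t=0.027; u2·a0=0.2668·33.012=8.808; a1=7.290 < 8.808 ≤ a1+a2=26.694 → R2 fires; Q=5 P=3 D=7 G=9 B=6
Draw 3: a1=10.206, a2=16.632, a3=6.318, a0=33.156; τ=−ln(0.5826)/33.156=0.016 → t=0.043; u2·a0=0.8148·33.156=27.016; a1+a2=26.838 < 27.016 ≤ a1+…+a3=33.156 → R3 fires; Q=5 P=2 D=7 G=10 B=6
Draw 4: a1=11.340, a2=18.480, a3=4.680, a0=34.500; τ=−ln(0.0900)/34.500=0.070 → t=0.113; u2·a0=0.8954·34.500=30.891; a1+a2=29.820 < 30.891 ≤ a1+…+a3=34.500 → R3 fires; Q=5 P=1 D=7 G=11 B=6
Draw 5: a1=12.474, a2=20.328, a3=2.574, a0=35.376; τ=−ln(0.3637)/35.376=0.029 → t=0.141; u2·a0=0.6422·35.376=22.718; a1=12.474 < 22.718 ≤ a1+a2=32.802 → R2 fires; Q=5 P=1 D=9 G=11 B=5
Draw 6: a1=16.038, a2=16.940, a3=2.574, a0=35.552; τ=−ln(0.9485)/35.552=0.001 → t=0.143; u2·a0=0.4116·35.552=14.633 ≤ a1=16.038 → R1 fires; Q=5 P=1 D=8 G=12 B=6
Draw 7: a1=15.552, a2=22.176, a3=2.808, a0=40.536; τ=−ln(0.0236)/40.536=0.092 → t=0.235; u2·a0=0.0343·40.536=1.390 ≤ a1=15.552 → R1 fires; Q=5 P=1 D=7 G=13 B=7
Draw 8: a1=14.742, a2=28.028, a3=3.042, a0=45.812; τ=−ln(0.3678)/45.812=0.022 → t=0.257; u2·a0=0.1375·45.812=6.299 ≤ a1=14.742 → R1 fires; Q=5 P=1 D=6 G=14 B=8
Draw 9: a1=13.608, a2=34.496, a3=3.276, a0=51.380; τ=−ln(0.7942)/51.380=0.004 → t=0.262; u2·a0=0.6955·51.380=35.735; a1=13.608 < 35.735 ≤ a1+a2=48.104 → R2 fires; Q=5 P=1 D=8 G=14 B=7
Draw 10: a1=18.144, a2=30.184, a3=3.276, a0=51.604; τ=−ln(0.4682)/51.604=0.015 → t=0.276; u2·a0=0.2776·51.604=14.325 ≤ a1=18.144 → R1 fires; Q=5 P=1 D=7 G=15 B=8
Draw 11: a1=17.010, a2=36.960, a3=3.510, a0=57.480; τ=−ln(0.3018)/57.480=0.021 → t=0.297; u2·a0=0.9788·57.480=56.261; a1+a2=53.970 < 56.261 ≤ a1+…+a3=57.480 → R3 fires; Q=5 P=0 D=7 G=16 B=8
Draw 12: a1=18.144, a2=39.424, a3=0.000, a0=57.568; τ=−ln(0.4000)/57.568=0.016 → t=0.313; u2·a0=0.3683·57.568=21.202; a1=18.144 < 21.202 ≤ a1+a2=57.568 → R2 fires; Q=5 P=0 D=9 G=16 B=7
Draw 13: a1=23.328, a2=34.496, a3=0.000, a0=57.824; τ=−ln(0.1634)/57.824=0.031 → t=0.344 > T=0.34: stop.
P first becomes ≤ 1 when it reaches 1 at the event at t=0.113.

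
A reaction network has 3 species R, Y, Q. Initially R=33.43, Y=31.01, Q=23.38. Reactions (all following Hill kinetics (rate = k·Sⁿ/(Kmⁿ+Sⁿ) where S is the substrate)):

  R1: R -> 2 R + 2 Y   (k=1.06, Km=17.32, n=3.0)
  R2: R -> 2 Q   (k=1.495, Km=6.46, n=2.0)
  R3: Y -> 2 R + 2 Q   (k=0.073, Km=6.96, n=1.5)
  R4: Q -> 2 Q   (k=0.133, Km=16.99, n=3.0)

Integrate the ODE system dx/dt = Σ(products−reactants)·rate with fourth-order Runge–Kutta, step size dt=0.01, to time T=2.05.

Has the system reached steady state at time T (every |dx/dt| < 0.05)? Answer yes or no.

RK4 with dt=0.01: 205 steps to T=2.05. Trajectory (selected grid times):
t=0.00: R=33.43 Y=31.01 Q=23.38
t=0.23: R=33.34 Y=31.42 Q=24.10
t=0.46: R=33.26 Y=31.83 Q=24.81
t=0.68: R=33.17 Y=32.23 Q=25.50
t=0.91: R=33.08 Y=32.64 Q=26.21
t=1.14: R=33.00 Y=33.05 Q=26.93
t=1.37: R=32.91 Y=33.46 Q=27.65
t=1.59: R=32.83 Y=33.85 Q=28.34
t=1.82: R=32.74 Y=34.26 Q=29.05
t=2.05: R=32.65 Y=34.67 Q=29.77
Rates at T: R1=0.9223, R2=1.4387, R3=0.0670, R4=0.1122
dx/dt at T (Σ net stoichiometry × rate): R=-0.3824, Y=+1.7777, Q=+3.1235
Largest |dx/dt| is |+3.1235| (Q) ≥ 0.05 → not steady.

Steady state at T: no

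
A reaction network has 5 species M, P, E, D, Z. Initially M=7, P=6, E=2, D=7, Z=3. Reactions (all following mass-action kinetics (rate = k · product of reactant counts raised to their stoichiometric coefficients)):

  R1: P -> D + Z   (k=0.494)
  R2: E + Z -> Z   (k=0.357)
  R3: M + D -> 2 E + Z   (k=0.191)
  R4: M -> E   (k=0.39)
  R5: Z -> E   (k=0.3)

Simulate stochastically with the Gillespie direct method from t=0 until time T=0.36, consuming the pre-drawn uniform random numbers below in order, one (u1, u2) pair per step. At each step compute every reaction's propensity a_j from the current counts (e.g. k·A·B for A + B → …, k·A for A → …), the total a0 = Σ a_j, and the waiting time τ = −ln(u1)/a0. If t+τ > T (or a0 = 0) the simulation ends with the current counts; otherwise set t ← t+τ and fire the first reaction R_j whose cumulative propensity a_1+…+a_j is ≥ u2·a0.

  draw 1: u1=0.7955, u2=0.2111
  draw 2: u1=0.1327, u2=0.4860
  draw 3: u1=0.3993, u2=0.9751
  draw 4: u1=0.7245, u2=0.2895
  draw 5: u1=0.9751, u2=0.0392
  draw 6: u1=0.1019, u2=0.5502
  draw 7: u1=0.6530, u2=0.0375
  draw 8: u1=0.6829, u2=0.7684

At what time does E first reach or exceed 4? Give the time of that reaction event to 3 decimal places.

t=0.000: M=7 P=6 E=2 D=7 Z=3
Draw 1: a1=2.964, a2=2.142, a3=9.359, a4=2.730, a5=0.900, a0=18.095; τ=−ln(0.7955)/18.095=0.013 → t=0.013; u2·a0=0.2111·18.095=3.820; a1=2.964 < 3.820 ≤ a1+a2=5.106 → R2 fires; M=7 P=6 E=1 D=7 Z=3
Draw 2: a1=2.964, a2=1.071, a3=9.359, a4=2.730, a5=0.900, a0=17.024; τ=−ln(0.1327)/17.024=0.119 → t=0.131; u2·a0=0.4860·17.024=8.274; a1+a2=4.035 < 8.274 ≤ a1+…+a3=13.394 → R3 fires; M=6 P=6 E=3 D=6 Z=4
Draw 3: a1=2.964, a2=4.284, a3=6.876, a4=2.340, a5=1.200, a0=17.664; τ=−ln(0.3993)/17.664=0.052 → t=0.183; u2·a0=0.9751·17.664=17.224; a1+…+a4=16.464 < 17.224 ≤ a1+…+a5=17.664 → R5 fires; M=6 P=6 E=4 D=6 Z=3
Draw 4: a1=2.964, a2=4.284, a3=6.876, a4=2.340, a5=0.900, a0=17.364; τ=−ln(0.7245)/17.364=0.019 → t=0.202; u2·a0=0.2895·17.364=5.027; a1=2.964 < 5.027 ≤ a1+a2=7.248 → R2 fires; M=6 P=6 E=3 D=6 Z=3
Draw 5: a1=2.964, a2=3.213, a3=6.876, a4=2.340, a5=0.900, a0=16.293; τ=−ln(0.9751)/16.293=0.002 → t=0.203; u2·a0=0.0392·16.293=0.639 ≤ a1=2.964 → R1 fires; M=6 P=5 E=3 D=7 Z=4
Draw 6: a1=2.470, a2=4.284, a3=8.022, a4=2.340, a5=1.200, a0=18.316; τ=−ln(0.1019)/18.316=0.125 → t=0.328; u2·a0=0.5502·18.316=10.077; a1+a2=6.754 < 10.077 ≤ a1+…+a3=14.776 → R3 fires; M=5 P=5 E=5 D=6 Z=5
Draw 7: a1=2.470, a2=8.925, a3=5.730, a4=1.950, a5=1.500, a0=20.575; τ=−ln(0.6530)/20.575=0.021 → t=0.349; u2·a0=0.0375·20.575=0.772 ≤ a1=2.470 → R1 fires; M=5 P=4 E=5 D=7 Z=6
Draw 8: a1=1.976, a2=10.710, a3=6.685, a4=1.950, a5=1.800, a0=23.121; τ=−ln(0.6829)/23.121=0.016 → t=0.365 > T=0.36: stop.
E first becomes ≥ 4 when it reaches 4 at the event at t=0.183.

Threshold first reached at t = 0.183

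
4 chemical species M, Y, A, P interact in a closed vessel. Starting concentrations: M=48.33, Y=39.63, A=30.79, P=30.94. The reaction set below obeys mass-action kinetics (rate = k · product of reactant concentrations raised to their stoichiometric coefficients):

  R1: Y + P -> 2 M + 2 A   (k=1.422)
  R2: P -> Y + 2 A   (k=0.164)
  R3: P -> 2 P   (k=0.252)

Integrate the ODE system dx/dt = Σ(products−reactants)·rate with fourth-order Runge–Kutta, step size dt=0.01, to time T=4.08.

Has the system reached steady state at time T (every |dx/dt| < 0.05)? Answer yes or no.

RK4 with dt=0.01: 408 steps to T=4.08. Trajectory (selected grid times):
t=0.00: M=48.33 Y=39.63 A=30.79 P=30.94
t=0.45: M=110.35 Y=8.80 A=93.15 P=0.03
t=0.91: M=110.40 Y=8.77 A=93.21 P=0.00
t=1.36: M=110.40 Y=8.77 A=93.21 P=0.00
t=1.81: M=110.40 Y=8.77 A=93.21 P=0.00
t=2.27: M=110.40 Y=8.77 A=93.21 P=0.00
t=2.72: M=110.40 Y=8.77 A=93.21 P=0.00
t=3.17: M=110.40 Y=8.77 A=93.21 P=0.00
t=3.63: M=110.40 Y=8.77 A=93.21 P=0.00
t=4.08: M=110.40 Y=8.77 A=93.21 P=0.00
Rates at T: R1=0.0000, R2=0.0000, R3=0.0000
dx/dt at T (Σ net stoichiometry × rate): M=+0.0000, Y=-0.0000, A=+0.0000, P=-0.0000
Largest |dx/dt| is |+0.0000| (A) < 0.05 → steady.

Steady state at T: yes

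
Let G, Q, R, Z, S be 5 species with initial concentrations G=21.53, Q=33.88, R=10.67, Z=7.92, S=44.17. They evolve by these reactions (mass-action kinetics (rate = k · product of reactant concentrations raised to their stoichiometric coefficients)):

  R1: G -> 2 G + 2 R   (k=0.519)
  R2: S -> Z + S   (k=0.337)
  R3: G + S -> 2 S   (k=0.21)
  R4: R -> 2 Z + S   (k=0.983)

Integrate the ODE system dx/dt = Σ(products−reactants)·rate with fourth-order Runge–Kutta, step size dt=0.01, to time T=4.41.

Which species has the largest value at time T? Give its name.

Dominant species at T: Z

RK4 with dt=0.01: 441 steps to T=4.41. Trajectory (selected grid times):
t=0.00: G=21.53 Q=33.88 R=10.67 Z=7.92 S=44.17
t=0.49: G=0.03 Q=33.88 R=7.94 Z=28.15 S=71.41
t=0.98: G=0.00 Q=33.88 R=4.90 Z=46.29 S=74.48
t=1.47: G=0.00 Q=33.88 R=3.03 Z=62.50 S=76.35
t=1.96: G=0.00 Q=33.88 R=1.87 Z=77.53 S=77.51
t=2.45: G=0.00 Q=33.88 R=1.16 Z=91.82 S=78.23
t=2.94: G=0.00 Q=33.88 R=0.71 Z=105.66 S=78.67
t=3.43: G=0.00 Q=33.88 R=0.44 Z=119.23 S=78.94
t=3.92: G=0.00 Q=33.88 R=0.27 Z=132.61 S=79.11
t=4.41: G=0.00 Q=33.88 R=0.17 Z=145.89 S=79.21
At T=4.41: G=0.00 Q=33.88 R=0.17 Z=145.89 S=79.21; the largest is Z.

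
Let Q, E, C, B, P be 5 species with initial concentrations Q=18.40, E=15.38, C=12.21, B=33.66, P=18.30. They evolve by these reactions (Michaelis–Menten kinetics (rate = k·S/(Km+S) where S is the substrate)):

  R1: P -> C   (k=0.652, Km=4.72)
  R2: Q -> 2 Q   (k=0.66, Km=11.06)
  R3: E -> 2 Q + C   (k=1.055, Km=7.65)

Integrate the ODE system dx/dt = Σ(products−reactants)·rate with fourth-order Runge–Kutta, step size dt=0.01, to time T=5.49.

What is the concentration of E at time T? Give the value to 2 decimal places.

RK4 with dt=0.01: 549 steps to T=5.49. Trajectory (selected grid times):
t=0.00: Q=18.40 E=15.38 C=12.21 B=33.66 P=18.30
t=0.61: Q=19.51 E=14.95 C=12.95 B=33.66 P=17.98
t=1.22: Q=20.62 E=14.53 C=13.69 B=33.66 P=17.67
t=1.83: Q=21.72 E=14.11 C=14.42 B=33.66 P=17.36
t=2.44: Q=22.82 E=13.69 C=15.15 B=33.66 P=17.04
t=3.05: Q=23.91 E=13.28 C=15.87 B=33.66 P=16.73
t=3.66: Q=25.00 E=12.88 C=16.59 B=33.66 P=16.42
t=4.27: Q=26.09 E=12.48 C=17.30 B=33.66 P=16.12
t=4.88: Q=27.16 E=12.08 C=18.00 B=33.66 P=15.81
t=5.49: Q=28.23 E=11.69 C=18.70 B=33.66 P=15.50
Read off E at T=5.49: 11.69

E at T = 11.69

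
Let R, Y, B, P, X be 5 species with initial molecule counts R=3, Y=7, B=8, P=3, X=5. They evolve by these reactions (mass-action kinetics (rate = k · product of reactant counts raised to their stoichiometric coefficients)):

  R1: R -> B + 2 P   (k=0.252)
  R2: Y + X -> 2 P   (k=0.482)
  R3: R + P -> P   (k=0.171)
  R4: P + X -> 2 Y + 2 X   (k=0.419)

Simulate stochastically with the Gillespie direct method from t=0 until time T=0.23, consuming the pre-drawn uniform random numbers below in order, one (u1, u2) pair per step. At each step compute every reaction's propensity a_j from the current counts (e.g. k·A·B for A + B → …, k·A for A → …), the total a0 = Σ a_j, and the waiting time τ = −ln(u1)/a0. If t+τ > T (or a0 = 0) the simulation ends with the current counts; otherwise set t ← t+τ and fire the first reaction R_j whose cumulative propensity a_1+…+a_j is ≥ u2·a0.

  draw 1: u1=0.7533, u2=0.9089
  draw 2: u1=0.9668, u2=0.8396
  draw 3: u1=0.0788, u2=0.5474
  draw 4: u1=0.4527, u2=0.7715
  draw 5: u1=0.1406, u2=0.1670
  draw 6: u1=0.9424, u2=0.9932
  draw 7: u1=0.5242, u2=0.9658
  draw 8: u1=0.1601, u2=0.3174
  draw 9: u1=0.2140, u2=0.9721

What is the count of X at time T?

X at T = 6

t=0.000: R=3 Y=7 B=8 P=3 X=5
Draw 1: a1=0.756, a2=16.870, a3=1.539, a4=6.285, a0=25.450; τ=−ln(0.7533)/25.450=0.011 → t=0.011; u2·a0=0.9089·25.450=23.132; a1+…+a3=19.165 < 23.132 ≤ a1+…+a4=25.450 → R4 fires; R=3 Y=9 B=8 P=2 X=6
Draw 2: a1=0.756, a2=26.028, a3=1.026, a4=5.028, a0=32.838; τ=−ln(0.9668)/32.838=0.001 → t=0.012; u2·a0=0.8396·32.838=27.571; a1+a2=26.784 < 27.571 ≤ a1+…+a3=27.810 → R3 fires; R=2 Y=9 B=8 P=2 X=6
Draw 3: a1=0.504, a2=26.028, a3=0.684, a4=5.028, a0=32.244; τ=−ln(0.0788)/32.244=0.079 → t=0.091; u2·a0=0.5474·32.244=17.650; a1=0.504 < 17.650 ≤ a1+a2=26.532 → R2 fires; R=2 Y=8 B=8 P=4 X=5
Draw 4: a1=0.504, a2=19.280, a3=1.368, a4=8.380, a0=29.532; τ=−ln(0.4527)/29.532=0.027 → t=0.118; u2·a0=0.7715·29.532=22.784; a1+…+a3=21.152 < 22.784 ≤ a1+…+a4=29.532 → R4 fires; R=2 Y=10 B=8 P=3 X=6
Draw 5: a1=0.504, a2=28.920, a3=1.026, a4=7.542, a0=37.992; τ=−ln(0.1406)/37.992=0.052 → t=0.169; u2·a0=0.1670·37.992=6.345; a1=0.504 < 6.345 ≤ a1+a2=29.424 → R2 fires; R=2 Y=9 B=8 P=5 X=5
Draw 6: a1=0.504, a2=21.690, a3=1.710, a4=10.475, a0=34.379; τ=−ln(0.9424)/34.379=0.002 → t=0.171; u2·a0=0.9932·34.379=34.145; a1+…+a3=23.904 < 34.145 ≤ a1+…+a4=34.379 → R4 fires; R=2 Y=11 B=8 P=4 X=6
Draw 7: a1=0.504, a2=31.812, a3=1.368, a4=10.056, a0=43.740; τ=−ln(0.5242)/43.740=0.015 → t=0.186; u2·a0=0.9658·43.740=42.244; a1+…+a3=33.684 < 42.244 ≤ a1+…+a4=43.740 → R4 fires; R=2 Y=13 B=8 P=3 X=7
Draw 8: a1=0.504, a2=43.862, a3=1.026, a4=8.799, a0=54.191; τ=−ln(0.1601)/54.191=0.034 → t=0.220; u2·a0=0.3174·54.191=17.200; a1=0.504 < 17.200 ≤ a1+a2=44.366 → R2 fires; R=2 Y=12 B=8 P=5 X=6
Draw 9: a1=0.504, a2=34.704, a3=1.710, a4=12.570, a0=49.488; τ=−ln(0.2140)/49.488=0.031 → t=0.251 > T=0.23: stop.
Read off X at T=0.23: 6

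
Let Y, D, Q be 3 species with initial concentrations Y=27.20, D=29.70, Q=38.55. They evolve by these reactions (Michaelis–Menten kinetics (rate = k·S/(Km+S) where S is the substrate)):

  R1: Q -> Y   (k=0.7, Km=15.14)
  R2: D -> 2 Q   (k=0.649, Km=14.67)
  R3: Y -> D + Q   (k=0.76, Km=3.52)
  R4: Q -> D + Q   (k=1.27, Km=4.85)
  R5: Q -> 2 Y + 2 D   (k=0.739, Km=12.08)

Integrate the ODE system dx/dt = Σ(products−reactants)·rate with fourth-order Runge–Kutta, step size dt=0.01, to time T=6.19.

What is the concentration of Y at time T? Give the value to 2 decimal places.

Y at T = 33.17

RK4 with dt=0.01: 619 steps to T=6.19. Trajectory (selected grid times):
t=0.00: Y=27.20 D=29.70 Q=38.55
t=0.69: Y=27.86 D=31.42 Q=38.88
t=1.38: Y=28.52 D=33.14 Q=39.23
t=2.06: Y=29.17 D=34.83 Q=39.58
t=2.75: Y=29.84 D=36.54 Q=39.94
t=3.44: Y=30.50 D=38.25 Q=40.31
t=4.13: Y=31.17 D=39.97 Q=40.69
t=4.81: Y=31.83 D=41.65 Q=41.07
t=5.50: Y=32.50 D=43.37 Q=41.46
t=6.19: Y=33.17 D=45.08 Q=41.85
Read off Y at T=6.19: 33.17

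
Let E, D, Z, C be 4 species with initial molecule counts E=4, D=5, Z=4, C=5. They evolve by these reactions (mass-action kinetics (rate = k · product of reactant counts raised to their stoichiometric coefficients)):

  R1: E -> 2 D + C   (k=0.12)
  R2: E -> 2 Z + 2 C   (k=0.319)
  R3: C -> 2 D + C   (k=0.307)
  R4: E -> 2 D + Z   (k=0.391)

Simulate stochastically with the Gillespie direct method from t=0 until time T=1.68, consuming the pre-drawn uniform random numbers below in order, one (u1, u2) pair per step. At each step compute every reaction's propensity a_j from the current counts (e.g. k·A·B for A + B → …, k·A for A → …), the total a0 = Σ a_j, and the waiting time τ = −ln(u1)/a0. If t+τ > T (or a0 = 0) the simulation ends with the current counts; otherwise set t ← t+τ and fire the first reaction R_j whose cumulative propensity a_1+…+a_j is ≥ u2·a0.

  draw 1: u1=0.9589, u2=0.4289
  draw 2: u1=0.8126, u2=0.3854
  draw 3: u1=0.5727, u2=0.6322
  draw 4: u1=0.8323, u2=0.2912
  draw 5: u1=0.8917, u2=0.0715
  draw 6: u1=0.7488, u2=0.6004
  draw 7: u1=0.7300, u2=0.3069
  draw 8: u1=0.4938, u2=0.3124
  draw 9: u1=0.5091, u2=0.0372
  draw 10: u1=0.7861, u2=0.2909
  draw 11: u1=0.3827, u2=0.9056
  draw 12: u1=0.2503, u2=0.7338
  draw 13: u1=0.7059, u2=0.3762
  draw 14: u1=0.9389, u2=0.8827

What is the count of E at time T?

E at T = 0

t=0.000: E=4 D=5 Z=4 C=5
Draw 1: a1=0.480, a2=1.276, a3=1.535, a4=1.564, a0=4.855; τ=−ln(0.9589)/4.855=0.009 → t=0.009; u2·a0=0.4289·4.855=2.082; a1+a2=1.756 < 2.082 ≤ a1+…+a3=3.291 → R3 fires; E=4 D=7 Z=4 C=5
Draw 2: a1=0.480, a2=1.276, a3=1.535, a4=1.564, a0=4.855; τ=−ln(0.8126)/4.855=0.043 → t=0.051; u2·a0=0.3854·4.855=1.871; a1+a2=1.756 < 1.871 ≤ a1+…+a3=3.291 → R3 fires; E=4 D=9 Z=4 C=5
Draw 3: a1=0.480, a2=1.276, a3=1.535, a4=1.564, a0=4.855; τ=−ln(0.5727)/4.855=0.115 → t=0.166; u2·a0=0.6322·4.855=3.069; a1+a2=1.756 < 3.069 ≤ a1+…+a3=3.291 → R3 fires; E=4 D=11 Z=4 C=5
Draw 4: a1=0.480, a2=1.276, a3=1.535, a4=1.564, a0=4.855; τ=−ln(0.8323)/4.855=0.038 → t=0.204; u2·a0=0.2912·4.855=1.414; a1=0.480 < 1.414 ≤ a1+a2=1.756 → R2 fires; E=3 D=11 Z=6 C=7
Draw 5: a1=0.360, a2=0.957, a3=2.149, a4=1.173, a0=4.639; τ=−ln(0.8917)/4.639=0.025 → t=0.229; u2·a0=0.0715·4.639=0.332 ≤ a1=0.360 → R1 fires; E=2 D=13 Z=6 C=8
Draw 6: a1=0.240, a2=0.638, a3=2.456, a4=0.782, a0=4.116; τ=−ln(0.7488)/4.116=0.070 → t=0.299; u2·a0=0.6004·4.116=2.471; a1+a2=0.878 < 2.471 ≤ a1+…+a3=3.334 → R3 fires; E=2 D=15 Z=6 C=8
Draw 7: a1=0.240, a2=0.638, a3=2.456, a4=0.782, a0=4.116; τ=−ln(0.7300)/4.116=0.076 → t=0.375; u2·a0=0.3069·4.116=1.263; a1+a2=0.878 < 1.263 ≤ a1+…+a3=3.334 → R3 fires; E=2 D=17 Z=6 C=8
Draw 8: a1=0.240, a2=0.638, a3=2.456, a4=0.782, a0=4.116; τ=−ln(0.4938)/4.116=0.171 → t=0.547; u2·a0=0.3124·4.116=1.286; a1+a2=0.878 < 1.286 ≤ a1+…+a3=3.334 → R3 fires; E=2 D=19 Z=6 C=8
Draw 9: a1=0.240, a2=0.638, a3=2.456, a4=0.782, a0=4.116; τ=−ln(0.5091)/4.116=0.164 → t=0.711; u2·a0=0.0372·4.116=0.153 ≤ a1=0.240 → R1 fires; E=1 D=21 Z=6 C=9
Draw 10: a1=0.120, a2=0.319, a3=2.763, a4=0.391, a0=3.593; τ=−ln(0.7861)/3.593=0.067 → t=0.778; u2·a0=0.2909·3.593=1.045; a1+a2=0.439 < 1.045 ≤ a1+…+a3=3.202 → R3 fires; E=1 D=23 Z=6 C=9
Draw 11: a1=0.120, a2=0.319, a3=2.763, a4=0.391, a0=3.593; τ=−ln(0.3827)/3.593=0.267 → t=1.045; u2·a0=0.9056·3.593=3.254; a1+…+a3=3.202 < 3.254 ≤ a1+…+a4=3.593 → R4 fires; E=0 D=25 Z=7 C=9
Draw 12: a1=0.000, a2=0.000, a3=2.763, a4=0.000, a0=2.763; τ=−ln(0.2503)/2.763=0.501 → t=1.547; u2·a0=0.7338·2.763=2.027; a1+a2=0.000 < 2.027 ≤ a1+…+a3=2.763 → R3 fires; E=0 D=27 Z=7 C=9
Draw 13: a1=0.000, a2=0.000, a3=2.763, a4=0.000, a0=2.763; τ=−ln(0.7059)/2.763=0.126 → t=1.673; u2·a0=0.3762·2.763=1.039; a1+a2=0.000 < 1.039 ≤ a1+…+a3=2.763 → R3 fires; E=0 D=29 Z=7 C=9
Draw 14: a1=0.000, a2=0.000, a3=2.763, a4=0.000, a0=2.763; τ=−ln(0.9389)/2.763=0.023 → t=1.695 > T=1.68: stop.
Read off E at T=1.68: 0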